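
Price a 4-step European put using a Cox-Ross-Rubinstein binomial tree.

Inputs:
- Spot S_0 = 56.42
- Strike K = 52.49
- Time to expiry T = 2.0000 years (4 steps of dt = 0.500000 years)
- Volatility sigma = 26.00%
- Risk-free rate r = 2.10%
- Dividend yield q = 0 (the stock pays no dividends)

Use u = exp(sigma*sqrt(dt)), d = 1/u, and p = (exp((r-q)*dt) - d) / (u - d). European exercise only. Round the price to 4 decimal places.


dt = T/N = 0.500000
u = exp(sigma*sqrt(dt)) = 1.201833; d = 1/u = 0.832062
p = (exp((r-q)*dt) - d) / (u - d) = 0.482713
Discount per step: exp(-r*dt) = 0.989555
Stock lattice S(k, i) with i counting down-moves:
  k=0: S(0,0) = 56.4200
  k=1: S(1,0) = 67.8074; S(1,1) = 46.9450
  k=2: S(2,0) = 81.4932; S(2,1) = 56.4200; S(2,2) = 39.0611
  k=3: S(3,0) = 97.9412; S(3,1) = 67.8074; S(3,2) = 46.9450; S(3,3) = 32.5013
  k=4: S(4,0) = 117.7089; S(4,1) = 81.4932; S(4,2) = 56.4200; S(4,3) = 39.0611; S(4,4) = 27.0431
Terminal payoffs V(N, i) = max(K - S_T, 0):
  V(4,0) = 0.000000; V(4,1) = 0.000000; V(4,2) = 0.000000; V(4,3) = 13.428857; V(4,4) = 25.446879
Backward induction: V(k, i) = exp(-r*dt) * [p * V(k+1, i) + (1-p) * V(k+1, i+1)].
  V(3,0) = exp(-r*dt) * [p*0.000000 + (1-p)*0.000000] = 0.000000
  V(3,1) = exp(-r*dt) * [p*0.000000 + (1-p)*0.000000] = 0.000000
  V(3,2) = exp(-r*dt) * [p*0.000000 + (1-p)*13.428857] = 6.874020
  V(3,3) = exp(-r*dt) * [p*13.428857 + (1-p)*25.446879] = 19.440428
  V(2,0) = exp(-r*dt) * [p*0.000000 + (1-p)*0.000000] = 0.000000
  V(2,1) = exp(-r*dt) * [p*0.000000 + (1-p)*6.874020] = 3.518702
  V(2,2) = exp(-r*dt) * [p*6.874020 + (1-p)*19.440428] = 13.234766
  V(1,0) = exp(-r*dt) * [p*0.000000 + (1-p)*3.518702] = 1.801168
  V(1,1) = exp(-r*dt) * [p*3.518702 + (1-p)*13.234766] = 8.455449
  V(0,0) = exp(-r*dt) * [p*1.801168 + (1-p)*8.455449] = 5.188576

Answer: Price = V(0,0) = 5.1886


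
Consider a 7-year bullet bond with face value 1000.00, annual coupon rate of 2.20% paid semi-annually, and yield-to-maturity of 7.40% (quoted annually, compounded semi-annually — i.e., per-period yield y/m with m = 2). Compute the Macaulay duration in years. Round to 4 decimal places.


Answer: Macaulay duration = 6.4165 years

Derivation:
Coupon per period c = face * coupon_rate / m = 11.000000
Periods per year m = 2; per-period yield y/m = 0.037000
Number of cashflows N = 14
Cashflows (t years, CF_t, discount factor 1/(1+y/m)^(m*t), PV):
  t = 0.5000: CF_t = 11.000000, DF = 0.964320, PV = 10.607522
  t = 1.0000: CF_t = 11.000000, DF = 0.929913, PV = 10.229047
  t = 1.5000: CF_t = 11.000000, DF = 0.896734, PV = 9.864076
  t = 2.0000: CF_t = 11.000000, DF = 0.864739, PV = 9.512127
  t = 2.5000: CF_t = 11.000000, DF = 0.833885, PV = 9.172736
  t = 3.0000: CF_t = 11.000000, DF = 0.804132, PV = 8.845454
  t = 3.5000: CF_t = 11.000000, DF = 0.775441, PV = 8.529850
  t = 4.0000: CF_t = 11.000000, DF = 0.747773, PV = 8.225506
  t = 4.5000: CF_t = 11.000000, DF = 0.721093, PV = 7.932021
  t = 5.0000: CF_t = 11.000000, DF = 0.695364, PV = 7.649008
  t = 5.5000: CF_t = 11.000000, DF = 0.670554, PV = 7.376093
  t = 6.0000: CF_t = 11.000000, DF = 0.646629, PV = 7.112915
  t = 6.5000: CF_t = 11.000000, DF = 0.623557, PV = 6.859127
  t = 7.0000: CF_t = 1011.000000, DF = 0.601309, PV = 607.922988
Price P = sum_t PV_t = 719.838471
Macaulay numerator sum_t t * PV_t:
  t * PV_t at t = 0.5000: 5.303761
  t * PV_t at t = 1.0000: 10.229047
  t * PV_t at t = 1.5000: 14.796114
  t * PV_t at t = 2.0000: 19.024255
  t * PV_t at t = 2.5000: 22.931840
  t * PV_t at t = 3.0000: 26.536363
  t * PV_t at t = 3.5000: 29.854475
  t * PV_t at t = 4.0000: 32.902025
  t * PV_t at t = 4.5000: 35.694096
  t * PV_t at t = 5.0000: 38.245041
  t * PV_t at t = 5.5000: 40.568510
  t * PV_t at t = 6.0000: 42.677489
  t * PV_t at t = 6.5000: 44.584326
  t * PV_t at t = 7.0000: 4255.460916
Macaulay duration D = (sum_t t * PV_t) / P = 4618.808258 / 719.838471 = 6.416451


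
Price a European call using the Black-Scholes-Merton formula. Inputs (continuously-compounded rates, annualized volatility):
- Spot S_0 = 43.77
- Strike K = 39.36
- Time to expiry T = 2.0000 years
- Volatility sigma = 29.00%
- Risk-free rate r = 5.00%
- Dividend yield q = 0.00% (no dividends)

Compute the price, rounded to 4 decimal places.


d1 = (ln(S/K) + (r - q + 0.5*sigma^2) * T) / (sigma * sqrt(T)) = 0.70783481
d2 = d1 - sigma * sqrt(T) = 0.29771287
exp(-rT) = 0.90483742; exp(-qT) = 1.00000000
C = S_0 * exp(-qT) * N(d1) - K * exp(-rT) * N(d2)
N(d1) = 0.76047608; N(d2) = 0.61703884
C = 43.7700 * 1.00000000 * 0.76047608 - 39.3600 * 0.90483742 * 0.61703884 = 11.3106

Answer: Price = 11.3106


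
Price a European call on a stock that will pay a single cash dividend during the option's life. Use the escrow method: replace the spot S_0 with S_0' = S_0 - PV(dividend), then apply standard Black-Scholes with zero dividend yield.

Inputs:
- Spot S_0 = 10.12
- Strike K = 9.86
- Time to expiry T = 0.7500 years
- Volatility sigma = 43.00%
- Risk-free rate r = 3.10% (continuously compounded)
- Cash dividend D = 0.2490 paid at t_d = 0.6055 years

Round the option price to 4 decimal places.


PV(D) = D * exp(-r * t_d) = 0.2490 * 0.98140457 = 0.24436974
S_0' = S_0 - PV(D) = 10.1200 - 0.24436974 = 9.87563026
d1 = (ln(S_0'/K) + (r + sigma^2/2)*T) / (sigma*sqrt(T)) = 0.25288335
d2 = d1 - sigma*sqrt(T) = -0.11950757
exp(-rT) = 0.97701820
N(d1) = 0.59982082; N(d2) = 0.45243662
C = S_0' * N(d1) - K * exp(-rT) * N(d2) = 9.87563026 * 0.59982082 - 9.8600 * 0.97701820 * 0.45243662 = 1.5651

Answer: Price = 1.5651


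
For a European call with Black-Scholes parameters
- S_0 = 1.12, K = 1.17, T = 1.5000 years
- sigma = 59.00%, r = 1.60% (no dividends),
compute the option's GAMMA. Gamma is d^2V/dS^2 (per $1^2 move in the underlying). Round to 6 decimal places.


Answer: Gamma = 0.466187

Derivation:
d1 = 0.3340715640; d2 = -0.3885279101
phi(d1) = 0.3772902710; exp(-qT) = 1.0000000000; exp(-rT) = 0.9762857098
Gamma = exp(-qT) * phi(d1) / (S * sigma * sqrt(T)) = 1.0000000000 * 0.3772902710 / (1.1200 * 0.5900 * 1.2247448714) = 0.466187


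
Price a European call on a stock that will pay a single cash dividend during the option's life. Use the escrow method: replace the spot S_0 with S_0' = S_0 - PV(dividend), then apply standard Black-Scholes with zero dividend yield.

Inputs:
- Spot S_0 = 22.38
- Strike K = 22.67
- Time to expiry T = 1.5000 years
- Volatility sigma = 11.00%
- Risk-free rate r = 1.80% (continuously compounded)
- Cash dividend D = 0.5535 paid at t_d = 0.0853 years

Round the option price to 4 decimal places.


PV(D) = D * exp(-r * t_d) = 0.5535 * 0.99846578 = 0.55265081
S_0' = S_0 - PV(D) = 22.3800 - 0.55265081 = 21.82734919
d1 = (ln(S_0'/K) + (r + sigma^2/2)*T) / (sigma*sqrt(T)) = -0.01338855
d2 = d1 - sigma*sqrt(T) = -0.14811048
exp(-rT) = 0.97336124
N(d1) = 0.49465890; N(d2) = 0.44112779
C = S_0' * N(d1) - K * exp(-rT) * N(d2) = 21.82734919 * 0.49465890 - 22.6700 * 0.97336124 * 0.44112779 = 1.0631

Answer: Price = 1.0631


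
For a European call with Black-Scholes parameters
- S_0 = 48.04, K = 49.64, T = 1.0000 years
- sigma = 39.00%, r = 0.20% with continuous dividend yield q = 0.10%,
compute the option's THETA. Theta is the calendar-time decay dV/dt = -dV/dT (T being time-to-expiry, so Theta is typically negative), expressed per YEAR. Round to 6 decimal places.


d1 = 0.1135565048; d2 = -0.2764434952
phi(d1) = 0.3963783585; exp(-qT) = 0.9990004998; exp(-rT) = 0.9980019987
Theta = -S*exp(-qT)*phi(d1)*sigma/(2*sqrt(T)) - r*K*exp(-rT)*N(d2) + q*S*exp(-qT)*N(d1)
N(d1) = 0.5452053158; N(d2) = 0.3911037267; sqrt(T) = 1.0000000000
Term 1 = -48.0400 * 0.9990004998 * 0.3963783585 * 0.3900 / (2 * 1.0000000000) = -3.7094818494
Term 2 = -0.0020 * 49.6400 * 0.9980019987 * 0.3911037267 = -0.0387511980
Term 3 = 0.0010 * 48.0400 * 0.9990004998 * 0.5452053158 = 0.0261654848
Theta = -3.7094818494 + (-0.0387511980) + (0.0261654848) = -3.722068

Answer: Theta = -3.722068


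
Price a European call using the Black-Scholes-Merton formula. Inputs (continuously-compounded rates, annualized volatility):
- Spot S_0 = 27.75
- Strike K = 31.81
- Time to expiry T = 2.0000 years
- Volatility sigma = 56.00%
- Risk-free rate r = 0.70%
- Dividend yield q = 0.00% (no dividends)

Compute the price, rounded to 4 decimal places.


Answer: Price = 7.3947

Derivation:
d1 = (ln(S/K) + (r - q + 0.5*sigma^2) * T) / (sigma * sqrt(T)) = 0.24124354
d2 = d1 - sigma * sqrt(T) = -0.55071606
exp(-rT) = 0.98609754; exp(-qT) = 1.00000000
C = S_0 * exp(-qT) * N(d1) - K * exp(-rT) * N(d2)
N(d1) = 0.59531682; N(d2) = 0.29091417
C = 27.7500 * 1.00000000 * 0.59531682 - 31.8100 * 0.98609754 * 0.29091417 = 7.3947


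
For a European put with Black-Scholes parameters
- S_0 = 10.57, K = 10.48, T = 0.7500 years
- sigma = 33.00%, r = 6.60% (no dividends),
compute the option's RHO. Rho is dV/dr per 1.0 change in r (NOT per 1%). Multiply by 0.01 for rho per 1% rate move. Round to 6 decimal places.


Answer: Rho = -3.560562

Derivation:
d1 = 0.3460204360; d2 = 0.0602320528
phi(d1) = 0.3757603882; exp(-qT) = 1.0000000000; exp(-rT) = 0.9517051581
N(-d2) = 0.4759854088
Rho = -K*T*exp(-rT)*N(-d2) = -10.4800 * 0.7500 * 0.9517051581 * 0.4759854088 = -3.560562


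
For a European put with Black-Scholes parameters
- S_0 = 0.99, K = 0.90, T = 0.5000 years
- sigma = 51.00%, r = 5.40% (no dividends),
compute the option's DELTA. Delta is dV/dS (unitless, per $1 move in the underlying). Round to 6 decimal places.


d1 = 0.5194744157; d2 = 0.1588499573
phi(d1) = 0.3485877220; exp(-qT) = 1.0000000000; exp(-rT) = 0.9733612415
N(-d1) = 0.3017149748
Delta = -exp(-qT) * N(-d1) = -1.0000000000 * 0.3017149748 = -0.301715

Answer: Delta = -0.301715


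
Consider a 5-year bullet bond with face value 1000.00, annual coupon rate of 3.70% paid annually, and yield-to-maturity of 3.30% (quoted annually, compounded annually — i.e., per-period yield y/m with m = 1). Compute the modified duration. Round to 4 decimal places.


Answer: Modified duration = 4.5104

Derivation:
Coupon per period c = face * coupon_rate / m = 37.000000
Periods per year m = 1; per-period yield y/m = 0.033000
Number of cashflows N = 5
Cashflows (t years, CF_t, discount factor 1/(1+y/m)^(m*t), PV):
  t = 1.0000: CF_t = 37.000000, DF = 0.968054, PV = 35.818006
  t = 2.0000: CF_t = 37.000000, DF = 0.937129, PV = 34.673771
  t = 3.0000: CF_t = 37.000000, DF = 0.907192, PV = 33.566090
  t = 4.0000: CF_t = 37.000000, DF = 0.878211, PV = 32.493795
  t = 5.0000: CF_t = 1037.000000, DF = 0.850156, PV = 881.611301
Price P = sum_t PV_t = 1018.162964
First compute Macaulay numerator sum_t t * PV_t:
  t * PV_t at t = 1.0000: 35.818006
  t * PV_t at t = 2.0000: 69.347543
  t * PV_t at t = 3.0000: 100.698271
  t * PV_t at t = 4.0000: 129.975181
  t * PV_t at t = 5.0000: 4408.056507
Macaulay duration D = 4743.895507 / 1018.162964 = 4.659269
Modified duration = D / (1 + y/m) = 4.659269 / (1 + 0.033000) = 4.510425


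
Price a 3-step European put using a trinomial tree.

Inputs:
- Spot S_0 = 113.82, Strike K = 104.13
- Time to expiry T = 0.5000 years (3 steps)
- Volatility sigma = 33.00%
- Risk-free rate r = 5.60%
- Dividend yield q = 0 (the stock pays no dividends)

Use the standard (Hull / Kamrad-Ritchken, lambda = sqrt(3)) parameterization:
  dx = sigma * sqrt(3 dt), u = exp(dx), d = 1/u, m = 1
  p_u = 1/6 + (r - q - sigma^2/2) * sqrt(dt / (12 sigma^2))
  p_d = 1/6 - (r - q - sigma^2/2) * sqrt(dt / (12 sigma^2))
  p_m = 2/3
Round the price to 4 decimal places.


Answer: Price = V(0,0) = 5.1732

Derivation:
dt = T/N = 0.166667; dx = sigma*sqrt(3*dt) = 0.233345
u = exp(dx) = 1.262817; d = 1/u = 0.791880
p_u = 0.167220, p_m = 0.666667, p_d = 0.166113
Discount per step: exp(-r*dt) = 0.990710
Stock lattice S(k, j) with j the centered position index:
  k=0: S(0,+0) = 113.8200
  k=1: S(1,-1) = 90.1318; S(1,+0) = 113.8200; S(1,+1) = 143.7339
  k=2: S(2,-2) = 71.3736; S(2,-1) = 90.1318; S(2,+0) = 113.8200; S(2,+1) = 143.7339; S(2,+2) = 181.5096
  k=3: S(3,-3) = 56.5193; S(3,-2) = 71.3736; S(3,-1) = 90.1318; S(3,+0) = 113.8200; S(3,+1) = 143.7339; S(3,+2) = 181.5096; S(3,+3) = 229.2135
Terminal payoffs V(N, j) = max(K - S_T, 0):
  V(3,-3) = 47.610679; V(3,-2) = 32.756420; V(3,-1) = 13.998203; V(3,+0) = 0.000000; V(3,+1) = 0.000000; V(3,+2) = 0.000000; V(3,+3) = 0.000000
Backward induction: V(k, j) = exp(-r*dt) * [p_u * V(k+1, j+1) + p_m * V(k+1, j) + p_d * V(k+1, j-1)]
  V(2,-2) = exp(-r*dt) * [p_u*13.998203 + p_m*32.756420 + p_d*47.610679] = 31.789067
  V(2,-1) = exp(-r*dt) * [p_u*0.000000 + p_m*13.998203 + p_d*32.756420] = 14.636163
  V(2,+0) = exp(-r*dt) * [p_u*0.000000 + p_m*0.000000 + p_d*13.998203] = 2.303683
  V(2,+1) = exp(-r*dt) * [p_u*0.000000 + p_m*0.000000 + p_d*0.000000] = 0.000000
  V(2,+2) = exp(-r*dt) * [p_u*0.000000 + p_m*0.000000 + p_d*0.000000] = 0.000000
  V(1,-1) = exp(-r*dt) * [p_u*2.303683 + p_m*14.636163 + p_d*31.789067] = 15.279965
  V(1,+0) = exp(-r*dt) * [p_u*0.000000 + p_m*2.303683 + p_d*14.636163] = 3.930194
  V(1,+1) = exp(-r*dt) * [p_u*0.000000 + p_m*0.000000 + p_d*2.303683] = 0.379117
  V(0,+0) = exp(-r*dt) * [p_u*0.379117 + p_m*3.930194 + p_d*15.279965] = 5.173219


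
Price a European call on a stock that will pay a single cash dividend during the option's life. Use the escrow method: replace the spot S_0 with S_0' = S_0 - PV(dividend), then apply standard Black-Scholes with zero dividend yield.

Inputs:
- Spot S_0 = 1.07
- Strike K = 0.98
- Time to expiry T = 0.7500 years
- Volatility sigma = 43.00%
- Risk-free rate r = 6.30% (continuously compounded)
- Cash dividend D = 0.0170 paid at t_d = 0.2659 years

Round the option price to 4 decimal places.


Answer: Price = 0.2135

Derivation:
PV(D) = D * exp(-r * t_d) = 0.0170 * 0.98338783 = 0.01671759
S_0' = S_0 - PV(D) = 1.0700 - 0.01671759 = 1.05328241
d1 = (ln(S_0'/K) + (r + sigma^2/2)*T) / (sigma*sqrt(T)) = 0.50672985
d2 = d1 - sigma*sqrt(T) = 0.13433893
exp(-rT) = 0.95384891
N(d1) = 0.69382781; N(d2) = 0.55343271
C = S_0' * N(d1) - K * exp(-rT) * N(d2) = 1.05328241 * 0.69382781 - 0.9800 * 0.95384891 * 0.55343271 = 0.2135


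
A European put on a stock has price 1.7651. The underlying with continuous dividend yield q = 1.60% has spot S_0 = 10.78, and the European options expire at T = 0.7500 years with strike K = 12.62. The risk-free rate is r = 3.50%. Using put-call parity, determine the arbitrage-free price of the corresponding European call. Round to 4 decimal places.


Answer: Call price = 0.1235

Derivation:
Put-call parity: C - P = S_0 * exp(-qT) - K * exp(-rT).
S_0 * exp(-qT) = 10.7800 * 0.98807171 = 10.65141306
K * exp(-rT) = 12.6200 * 0.97409154 = 12.29303519
C = P + S*exp(-qT) - K*exp(-rT)
C = 1.7651 + 10.65141306 - 12.29303519 = 0.1235


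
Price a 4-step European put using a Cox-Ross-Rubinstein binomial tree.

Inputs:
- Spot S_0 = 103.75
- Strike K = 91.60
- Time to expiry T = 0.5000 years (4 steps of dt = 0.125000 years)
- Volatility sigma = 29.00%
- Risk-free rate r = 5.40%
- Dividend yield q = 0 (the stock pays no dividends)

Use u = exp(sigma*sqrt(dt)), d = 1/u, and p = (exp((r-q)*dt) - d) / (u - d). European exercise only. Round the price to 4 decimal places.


dt = T/N = 0.125000
u = exp(sigma*sqrt(dt)) = 1.107971; d = 1/u = 0.902551
p = (exp((r-q)*dt) - d) / (u - d) = 0.507360
Discount per step: exp(-r*dt) = 0.993273
Stock lattice S(k, i) with i counting down-moves:
  k=0: S(0,0) = 103.7500
  k=1: S(1,0) = 114.9520; S(1,1) = 93.6396
  k=2: S(2,0) = 127.3635; S(2,1) = 103.7500; S(2,2) = 84.5145
  k=3: S(3,0) = 141.1151; S(3,1) = 114.9520; S(3,2) = 93.6396; S(3,3) = 76.2786
  k=4: S(4,0) = 156.3514; S(4,1) = 127.3635; S(4,2) = 103.7500; S(4,3) = 84.5145; S(4,4) = 68.8453
Terminal payoffs V(N, i) = max(K - S_T, 0):
  V(4,0) = 0.000000; V(4,1) = 0.000000; V(4,2) = 0.000000; V(4,3) = 7.085494; V(4,4) = 22.754682
Backward induction: V(k, i) = exp(-r*dt) * [p * V(k+1, i) + (1-p) * V(k+1, i+1)].
  V(3,0) = exp(-r*dt) * [p*0.000000 + (1-p)*0.000000] = 0.000000
  V(3,1) = exp(-r*dt) * [p*0.000000 + (1-p)*0.000000] = 0.000000
  V(3,2) = exp(-r*dt) * [p*0.000000 + (1-p)*7.085494] = 3.467113
  V(3,3) = exp(-r*dt) * [p*7.085494 + (1-p)*22.754682] = 14.705161
  V(2,0) = exp(-r*dt) * [p*0.000000 + (1-p)*0.000000] = 0.000000
  V(2,1) = exp(-r*dt) * [p*0.000000 + (1-p)*3.467113] = 1.696547
  V(2,2) = exp(-r*dt) * [p*3.467113 + (1-p)*14.705161] = 8.942852
  V(1,0) = exp(-r*dt) * [p*0.000000 + (1-p)*1.696547] = 0.830163
  V(1,1) = exp(-r*dt) * [p*1.696547 + (1-p)*8.942852] = 5.230935
  V(0,0) = exp(-r*dt) * [p*0.830163 + (1-p)*5.230935] = 2.977988

Answer: Price = V(0,0) = 2.9780


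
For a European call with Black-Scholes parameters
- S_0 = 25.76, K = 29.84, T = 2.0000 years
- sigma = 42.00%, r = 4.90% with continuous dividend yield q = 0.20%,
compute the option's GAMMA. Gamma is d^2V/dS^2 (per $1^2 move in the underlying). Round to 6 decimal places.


Answer: Gamma = 0.025415

Derivation:
d1 = 0.2077094618; d2 = -0.3862602344
phi(d1) = 0.3904286099; exp(-qT) = 0.9960079893; exp(-rT) = 0.9066489038
Gamma = exp(-qT) * phi(d1) / (S * sigma * sqrt(T)) = 0.9960079893 * 0.3904286099 / (25.7600 * 0.4200 * 1.4142135624) = 0.025415


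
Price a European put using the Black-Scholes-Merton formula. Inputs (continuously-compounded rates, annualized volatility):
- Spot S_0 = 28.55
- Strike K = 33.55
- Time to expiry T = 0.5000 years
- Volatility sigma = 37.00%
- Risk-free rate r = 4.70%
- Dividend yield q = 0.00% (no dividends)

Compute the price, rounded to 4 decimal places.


Answer: Price = 5.7313

Derivation:
d1 = (ln(S/K) + (r - q + 0.5*sigma^2) * T) / (sigma * sqrt(T)) = -0.39618974
d2 = d1 - sigma * sqrt(T) = -0.65781925
exp(-rT) = 0.97677397; exp(-qT) = 1.00000000
P = K * exp(-rT) * N(-d2) - S_0 * exp(-qT) * N(-d1)
N(-d1) = 0.65401747; N(-d2) = 0.74467286
P = 33.5500 * 0.97677397 * 0.74467286 - 28.5500 * 1.00000000 * 0.65401747 = 5.7313


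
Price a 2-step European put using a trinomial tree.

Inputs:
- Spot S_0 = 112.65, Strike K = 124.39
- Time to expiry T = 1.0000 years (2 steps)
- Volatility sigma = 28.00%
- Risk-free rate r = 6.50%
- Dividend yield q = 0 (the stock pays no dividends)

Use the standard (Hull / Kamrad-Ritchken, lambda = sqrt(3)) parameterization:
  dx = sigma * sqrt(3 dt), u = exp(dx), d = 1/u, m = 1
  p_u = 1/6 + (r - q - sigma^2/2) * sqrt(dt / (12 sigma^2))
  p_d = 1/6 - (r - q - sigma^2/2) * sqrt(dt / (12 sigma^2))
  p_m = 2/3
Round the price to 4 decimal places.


Answer: Price = V(0,0) = 15.0891

Derivation:
dt = T/N = 0.500000; dx = sigma*sqrt(3*dt) = 0.342929
u = exp(dx) = 1.409068; d = 1/u = 0.709689
p_u = 0.185475, p_m = 0.666667, p_d = 0.147858
Discount per step: exp(-r*dt) = 0.968022
Stock lattice S(k, j) with j the centered position index:
  k=0: S(0,+0) = 112.6500
  k=1: S(1,-1) = 79.9465; S(1,+0) = 112.6500; S(1,+1) = 158.7315
  k=2: S(2,-2) = 56.7371; S(2,-1) = 79.9465; S(2,+0) = 112.6500; S(2,+1) = 158.7315; S(2,+2) = 223.6635
Terminal payoffs V(N, j) = max(K - S_T, 0):
  V(2,-2) = 67.652887; V(2,-1) = 44.443545; V(2,+0) = 11.740000; V(2,+1) = 0.000000; V(2,+2) = 0.000000
Backward induction: V(k, j) = exp(-r*dt) * [p_u * V(k+1, j+1) + p_m * V(k+1, j) + p_d * V(k+1, j-1)]
  V(1,-1) = exp(-r*dt) * [p_u*11.740000 + p_m*44.443545 + p_d*67.652887] = 40.472569
  V(1,+0) = exp(-r*dt) * [p_u*0.000000 + p_m*11.740000 + p_d*44.443545] = 13.937591
  V(1,+1) = exp(-r*dt) * [p_u*0.000000 + p_m*0.000000 + p_d*11.740000] = 1.680346
  V(0,+0) = exp(-r*dt) * [p_u*1.680346 + p_m*13.937591 + p_d*40.472569] = 15.089134


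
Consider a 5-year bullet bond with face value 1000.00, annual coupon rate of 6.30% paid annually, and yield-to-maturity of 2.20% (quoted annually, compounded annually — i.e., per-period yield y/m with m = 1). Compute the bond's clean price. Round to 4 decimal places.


Answer: Price = 1192.1351

Derivation:
Coupon per period c = face * coupon_rate / m = 63.000000
Periods per year m = 1; per-period yield y/m = 0.022000
Number of cashflows N = 5
Cashflows (t years, CF_t, discount factor 1/(1+y/m)^(m*t), PV):
  t = 1.0000: CF_t = 63.000000, DF = 0.978474, PV = 61.643836
  t = 2.0000: CF_t = 63.000000, DF = 0.957411, PV = 60.316865
  t = 3.0000: CF_t = 63.000000, DF = 0.936801, PV = 59.018459
  t = 4.0000: CF_t = 63.000000, DF = 0.916635, PV = 57.748002
  t = 5.0000: CF_t = 1063.000000, DF = 0.896903, PV = 953.407986
Price P = sum_t PV_t = 1192.135148


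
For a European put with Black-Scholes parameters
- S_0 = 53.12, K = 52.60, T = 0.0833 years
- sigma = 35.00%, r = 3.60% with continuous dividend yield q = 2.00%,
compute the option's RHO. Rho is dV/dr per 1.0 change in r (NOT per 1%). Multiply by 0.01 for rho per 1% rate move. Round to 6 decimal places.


Answer: Rho = -2.079605

Derivation:
d1 = 0.1610863257; d2 = 0.0600702379
phi(d1) = 0.3937996761; exp(-qT) = 0.9983353870; exp(-rT) = 0.9970056919
N(-d2) = 0.4760498469
Rho = -K*T*exp(-rT)*N(-d2) = -52.6000 * 0.0833 * 0.9970056919 * 0.4760498469 = -2.079605


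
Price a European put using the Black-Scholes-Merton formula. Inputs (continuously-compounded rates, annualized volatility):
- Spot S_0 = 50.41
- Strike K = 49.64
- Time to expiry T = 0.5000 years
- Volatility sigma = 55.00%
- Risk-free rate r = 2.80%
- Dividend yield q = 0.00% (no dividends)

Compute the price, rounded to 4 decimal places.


Answer: Price = 6.9512

Derivation:
d1 = (ln(S/K) + (r - q + 0.5*sigma^2) * T) / (sigma * sqrt(T)) = 0.27003150
d2 = d1 - sigma * sqrt(T) = -0.11887723
exp(-rT) = 0.98609754; exp(-qT) = 1.00000000
P = K * exp(-rT) * N(-d2) - S_0 * exp(-qT) * N(-d1)
N(-d1) = 0.39356801; N(-d2) = 0.54731369
P = 49.6400 * 0.98609754 * 0.54731369 - 50.4100 * 1.00000000 * 0.39356801 = 6.9512


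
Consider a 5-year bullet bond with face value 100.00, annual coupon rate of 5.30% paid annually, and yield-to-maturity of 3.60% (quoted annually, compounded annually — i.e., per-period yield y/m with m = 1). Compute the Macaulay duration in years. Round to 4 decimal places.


Coupon per period c = face * coupon_rate / m = 5.300000
Periods per year m = 1; per-period yield y/m = 0.036000
Number of cashflows N = 5
Cashflows (t years, CF_t, discount factor 1/(1+y/m)^(m*t), PV):
  t = 1.0000: CF_t = 5.300000, DF = 0.965251, PV = 5.115830
  t = 2.0000: CF_t = 5.300000, DF = 0.931709, PV = 4.938060
  t = 3.0000: CF_t = 5.300000, DF = 0.899333, PV = 4.766467
  t = 4.0000: CF_t = 5.300000, DF = 0.868082, PV = 4.600837
  t = 5.0000: CF_t = 105.300000, DF = 0.837917, PV = 88.232705
Price P = sum_t PV_t = 107.653899
Macaulay numerator sum_t t * PV_t:
  t * PV_t at t = 1.0000: 5.115830
  t * PV_t at t = 2.0000: 9.876120
  t * PV_t at t = 3.0000: 14.299401
  t * PV_t at t = 4.0000: 18.403348
  t * PV_t at t = 5.0000: 441.163525
Macaulay duration D = (sum_t t * PV_t) / P = 488.858225 / 107.653899 = 4.541017

Answer: Macaulay duration = 4.5410 years


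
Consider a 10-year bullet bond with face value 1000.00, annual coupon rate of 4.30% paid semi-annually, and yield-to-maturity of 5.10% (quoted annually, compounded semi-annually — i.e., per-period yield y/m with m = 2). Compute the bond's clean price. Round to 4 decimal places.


Answer: Price = 937.9369

Derivation:
Coupon per period c = face * coupon_rate / m = 21.500000
Periods per year m = 2; per-period yield y/m = 0.025500
Number of cashflows N = 20
Cashflows (t years, CF_t, discount factor 1/(1+y/m)^(m*t), PV):
  t = 0.5000: CF_t = 21.500000, DF = 0.975134, PV = 20.965383
  t = 1.0000: CF_t = 21.500000, DF = 0.950886, PV = 20.444059
  t = 1.5000: CF_t = 21.500000, DF = 0.927242, PV = 19.935699
  t = 2.0000: CF_t = 21.500000, DF = 0.904185, PV = 19.439979
  t = 2.5000: CF_t = 21.500000, DF = 0.881702, PV = 18.956586
  t = 3.0000: CF_t = 21.500000, DF = 0.859777, PV = 18.485214
  t = 3.5000: CF_t = 21.500000, DF = 0.838398, PV = 18.025562
  t = 4.0000: CF_t = 21.500000, DF = 0.817551, PV = 17.577340
  t = 4.5000: CF_t = 21.500000, DF = 0.797222, PV = 17.140263
  t = 5.0000: CF_t = 21.500000, DF = 0.777398, PV = 16.714054
  t = 5.5000: CF_t = 21.500000, DF = 0.758067, PV = 16.298444
  t = 6.0000: CF_t = 21.500000, DF = 0.739217, PV = 15.893168
  t = 6.5000: CF_t = 21.500000, DF = 0.720836, PV = 15.497970
  t = 7.0000: CF_t = 21.500000, DF = 0.702912, PV = 15.112599
  t = 7.5000: CF_t = 21.500000, DF = 0.685433, PV = 14.736810
  t = 8.0000: CF_t = 21.500000, DF = 0.668389, PV = 14.370366
  t = 8.5000: CF_t = 21.500000, DF = 0.651769, PV = 14.013033
  t = 9.0000: CF_t = 21.500000, DF = 0.635562, PV = 13.664587
  t = 9.5000: CF_t = 21.500000, DF = 0.619758, PV = 13.324804
  t = 10.0000: CF_t = 1021.500000, DF = 0.604347, PV = 617.340937
Price P = sum_t PV_t = 937.936858


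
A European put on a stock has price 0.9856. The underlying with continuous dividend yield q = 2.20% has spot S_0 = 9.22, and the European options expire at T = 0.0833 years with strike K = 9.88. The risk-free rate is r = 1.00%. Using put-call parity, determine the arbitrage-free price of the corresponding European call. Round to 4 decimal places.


Put-call parity: C - P = S_0 * exp(-qT) - K * exp(-rT).
S_0 * exp(-qT) = 9.2200 * 0.99816908 = 9.20311890
K * exp(-rT) = 9.8800 * 0.99916735 = 9.87177339
C = P + S*exp(-qT) - K*exp(-rT)
C = 0.9856 + 9.20311890 - 9.87177339 = 0.3169

Answer: Call price = 0.3169


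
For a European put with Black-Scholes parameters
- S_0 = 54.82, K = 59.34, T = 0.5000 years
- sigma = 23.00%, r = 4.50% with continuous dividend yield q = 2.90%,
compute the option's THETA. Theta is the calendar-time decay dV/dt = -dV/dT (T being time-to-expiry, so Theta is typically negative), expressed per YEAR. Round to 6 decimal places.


d1 = -0.3566494360; d2 = -0.5192839957
phi(d1) = 0.3743597883; exp(-qT) = 0.9856046187; exp(-rT) = 0.9777512372
Theta = -S*exp(-qT)*phi(d1)*sigma/(2*sqrt(T)) + r*K*exp(-rT)*N(-d2) - q*S*exp(-qT)*N(-d1)
N(-d1) = 0.6393228683; N(-d2) = 0.6982186439; sqrt(T) = 0.7071067812
Term 1 = -54.8200 * 0.9856046187 * 0.3743597883 * 0.2300 / (2 * 0.7071067812) = -3.2896052978
Term 2 = 0.0450 * 59.3400 * 0.9777512372 * 0.6982186439 = 1.8229714668
Term 3 = -0.0290 * 54.8200 * 0.9856046187 * 0.6393228683 = -1.0017514929
Theta = -3.2896052978 + (1.8229714668) + (-1.0017514929) = -2.468385

Answer: Theta = -2.468385


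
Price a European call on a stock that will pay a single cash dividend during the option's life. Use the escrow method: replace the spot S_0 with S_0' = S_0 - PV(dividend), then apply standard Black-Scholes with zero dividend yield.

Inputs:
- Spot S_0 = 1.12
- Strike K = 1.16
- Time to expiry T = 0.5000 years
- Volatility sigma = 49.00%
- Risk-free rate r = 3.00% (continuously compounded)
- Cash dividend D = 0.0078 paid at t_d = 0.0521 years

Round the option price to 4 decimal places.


Answer: Price = 0.1403

Derivation:
PV(D) = D * exp(-r * t_d) = 0.0078 * 0.99843822 = 0.00778782
S_0' = S_0 - PV(D) = 1.1200 - 0.00778782 = 1.11221218
d1 = (ln(S_0'/K) + (r + sigma^2/2)*T) / (sigma*sqrt(T)) = 0.09511592
d2 = d1 - sigma*sqrt(T) = -0.25136641
exp(-rT) = 0.98511194
N(d1) = 0.53788862; N(d2) = 0.40076542
C = S_0' * N(d1) - K * exp(-rT) * N(d2) = 1.11221218 * 0.53788862 - 1.1600 * 0.98511194 * 0.40076542 = 0.1403


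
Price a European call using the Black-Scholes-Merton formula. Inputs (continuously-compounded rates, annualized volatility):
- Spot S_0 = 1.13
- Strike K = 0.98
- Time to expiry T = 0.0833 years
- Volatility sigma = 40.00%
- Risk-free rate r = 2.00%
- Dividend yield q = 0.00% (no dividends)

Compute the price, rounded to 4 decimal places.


Answer: Price = 0.1578

Derivation:
d1 = (ln(S/K) + (r - q + 0.5*sigma^2) * T) / (sigma * sqrt(T)) = 1.30579743
d2 = d1 - sigma * sqrt(T) = 1.19035047
exp(-rT) = 0.99833539; exp(-qT) = 1.00000000
C = S_0 * exp(-qT) * N(d1) - K * exp(-rT) * N(d2)
N(d1) = 0.90418927; N(d2) = 0.88304566
C = 1.1300 * 1.00000000 * 0.90418927 - 0.9800 * 0.99833539 * 0.88304566 = 0.1578


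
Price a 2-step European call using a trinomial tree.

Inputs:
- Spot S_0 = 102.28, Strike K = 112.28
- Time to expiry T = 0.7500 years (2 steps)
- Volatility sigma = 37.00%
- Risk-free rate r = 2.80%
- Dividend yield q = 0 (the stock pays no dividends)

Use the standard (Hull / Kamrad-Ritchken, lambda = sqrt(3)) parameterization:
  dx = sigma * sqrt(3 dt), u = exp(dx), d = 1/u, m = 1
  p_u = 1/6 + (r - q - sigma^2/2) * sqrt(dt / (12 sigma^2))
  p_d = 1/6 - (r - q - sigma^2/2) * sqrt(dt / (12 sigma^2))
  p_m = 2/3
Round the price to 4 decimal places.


dt = T/N = 0.375000; dx = sigma*sqrt(3*dt) = 0.392444
u = exp(dx) = 1.480595; d = 1/u = 0.675404
p_u = 0.147341, p_m = 0.666667, p_d = 0.185993
Discount per step: exp(-r*dt) = 0.989555
Stock lattice S(k, j) with j the centered position index:
  k=0: S(0,+0) = 102.2800
  k=1: S(1,-1) = 69.0803; S(1,+0) = 102.2800; S(1,+1) = 151.4353
  k=2: S(2,-2) = 46.6571; S(2,-1) = 69.0803; S(2,+0) = 102.2800; S(2,+1) = 151.4353; S(2,+2) = 224.2144
Terminal payoffs V(N, j) = max(S_T - K, 0):
  V(2,-2) = 0.000000; V(2,-1) = 0.000000; V(2,+0) = 0.000000; V(2,+1) = 39.155291; V(2,+2) = 111.934387
Backward induction: V(k, j) = exp(-r*dt) * [p_u * V(k+1, j+1) + p_m * V(k+1, j) + p_d * V(k+1, j-1)]
  V(1,-1) = exp(-r*dt) * [p_u*0.000000 + p_m*0.000000 + p_d*0.000000] = 0.000000
  V(1,+0) = exp(-r*dt) * [p_u*39.155291 + p_m*0.000000 + p_d*0.000000] = 5.708908
  V(1,+1) = exp(-r*dt) * [p_u*111.934387 + p_m*39.155291 + p_d*0.000000] = 42.151097
  V(0,+0) = exp(-r*dt) * [p_u*42.151097 + p_m*5.708908 + p_d*0.000000] = 9.911886

Answer: Price = V(0,0) = 9.9119


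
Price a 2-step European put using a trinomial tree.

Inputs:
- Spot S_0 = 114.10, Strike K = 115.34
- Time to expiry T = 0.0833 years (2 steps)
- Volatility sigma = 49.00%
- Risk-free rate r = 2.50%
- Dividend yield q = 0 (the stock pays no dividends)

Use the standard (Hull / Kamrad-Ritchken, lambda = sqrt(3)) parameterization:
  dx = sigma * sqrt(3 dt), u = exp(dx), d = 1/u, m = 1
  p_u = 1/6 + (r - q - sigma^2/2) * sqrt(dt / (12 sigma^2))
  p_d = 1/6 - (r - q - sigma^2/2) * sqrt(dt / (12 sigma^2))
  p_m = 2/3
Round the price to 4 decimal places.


dt = T/N = 0.041650; dx = sigma*sqrt(3*dt) = 0.173207
u = exp(dx) = 1.189112; d = 1/u = 0.840964
p_u = 0.155239, p_m = 0.666667, p_d = 0.178095
Discount per step: exp(-r*dt) = 0.998959
Stock lattice S(k, j) with j the centered position index:
  k=0: S(0,+0) = 114.1000
  k=1: S(1,-1) = 95.9540; S(1,+0) = 114.1000; S(1,+1) = 135.6776
  k=2: S(2,-2) = 80.6938; S(2,-1) = 95.9540; S(2,+0) = 114.1000; S(2,+1) = 135.6776; S(2,+2) = 161.3359
Terminal payoffs V(N, j) = max(K - S_T, 0):
  V(2,-2) = 34.646160; V(2,-1) = 19.386016; V(2,+0) = 1.240000; V(2,+1) = 0.000000; V(2,+2) = 0.000000
Backward induction: V(k, j) = exp(-r*dt) * [p_u * V(k+1, j+1) + p_m * V(k+1, j) + p_d * V(k+1, j-1)]
  V(1,-1) = exp(-r*dt) * [p_u*1.240000 + p_m*19.386016 + p_d*34.646160] = 19.266733
  V(1,+0) = exp(-r*dt) * [p_u*0.000000 + p_m*1.240000 + p_d*19.386016] = 4.274761
  V(1,+1) = exp(-r*dt) * [p_u*0.000000 + p_m*0.000000 + p_d*1.240000] = 0.220608
  V(0,+0) = exp(-r*dt) * [p_u*0.220608 + p_m*4.274761 + p_d*19.266733] = 6.308819

Answer: Price = V(0,0) = 6.3088


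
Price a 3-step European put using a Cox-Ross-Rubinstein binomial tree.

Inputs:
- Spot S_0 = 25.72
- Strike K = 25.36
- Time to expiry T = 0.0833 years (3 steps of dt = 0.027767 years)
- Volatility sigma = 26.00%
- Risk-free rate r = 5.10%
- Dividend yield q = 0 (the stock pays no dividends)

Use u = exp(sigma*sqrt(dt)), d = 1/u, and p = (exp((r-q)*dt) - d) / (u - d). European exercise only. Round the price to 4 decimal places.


dt = T/N = 0.027767
u = exp(sigma*sqrt(dt)) = 1.044277; d = 1/u = 0.957600
p = (exp((r-q)*dt) - d) / (u - d) = 0.505520
Discount per step: exp(-r*dt) = 0.998585
Stock lattice S(k, i) with i counting down-moves:
  k=0: S(0,0) = 25.7200
  k=1: S(1,0) = 26.8588; S(1,1) = 24.6295
  k=2: S(2,0) = 28.0480; S(2,1) = 25.7200; S(2,2) = 23.5852
  k=3: S(3,0) = 29.2899; S(3,1) = 26.8588; S(3,2) = 24.6295; S(3,3) = 22.5852
Terminal payoffs V(N, i) = max(K - S_T, 0):
  V(3,0) = 0.000000; V(3,1) = 0.000000; V(3,2) = 0.730517; V(3,3) = 2.774798
Backward induction: V(k, i) = exp(-r*dt) * [p * V(k+1, i) + (1-p) * V(k+1, i+1)].
  V(2,0) = exp(-r*dt) * [p*0.000000 + (1-p)*0.000000] = 0.000000
  V(2,1) = exp(-r*dt) * [p*0.000000 + (1-p)*0.730517] = 0.360715
  V(2,2) = exp(-r*dt) * [p*0.730517 + (1-p)*2.774798] = 1.738909
  V(1,0) = exp(-r*dt) * [p*0.000000 + (1-p)*0.360715] = 0.178114
  V(1,1) = exp(-r*dt) * [p*0.360715 + (1-p)*1.738909] = 1.040730
  V(0,0) = exp(-r*dt) * [p*0.178114 + (1-p)*1.040730] = 0.603805

Answer: Price = V(0,0) = 0.6038


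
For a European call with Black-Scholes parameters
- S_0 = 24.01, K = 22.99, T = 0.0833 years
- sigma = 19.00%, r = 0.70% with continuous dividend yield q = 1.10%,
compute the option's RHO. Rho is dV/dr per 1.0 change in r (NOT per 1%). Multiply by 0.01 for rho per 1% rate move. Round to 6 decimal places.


d1 = 0.8129764328; d2 = 0.7581391280
phi(d1) = 0.2866756409; exp(-qT) = 0.9990841197; exp(-rT) = 0.9994170700
N(d2) = 0.7758161511
Rho = K*T*exp(-rT)*N(d2) = 22.9900 * 0.0833 * 0.9994170700 * 0.7758161511 = 1.484874

Answer: Rho = 1.484874


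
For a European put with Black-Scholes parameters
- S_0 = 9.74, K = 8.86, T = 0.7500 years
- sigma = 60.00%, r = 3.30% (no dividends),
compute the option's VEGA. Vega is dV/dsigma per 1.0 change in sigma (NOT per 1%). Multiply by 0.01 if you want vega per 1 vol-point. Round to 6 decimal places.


d1 = 0.4896783857; d2 = -0.0299368565
phi(d1) = 0.3538681142; exp(-qT) = 1.0000000000; exp(-rT) = 0.9755537700
Vega = S * exp(-qT) * phi(d1) * sqrt(T) = 9.7400 * 1.0000000000 * 0.3538681142 * 0.8660254038 = 2.984908

Answer: Vega = 2.984908


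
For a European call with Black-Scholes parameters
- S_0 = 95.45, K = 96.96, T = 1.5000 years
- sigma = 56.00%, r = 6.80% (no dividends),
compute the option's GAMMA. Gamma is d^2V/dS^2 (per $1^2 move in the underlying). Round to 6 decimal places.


d1 = 0.4687623920; d2 = -0.2170947360
phi(d1) = 0.3574329013; exp(-qT) = 1.0000000000; exp(-rT) = 0.9030295517
Gamma = exp(-qT) * phi(d1) / (S * sigma * sqrt(T)) = 1.0000000000 * 0.3574329013 / (95.4500 * 0.5600 * 1.2247448714) = 0.005460

Answer: Gamma = 0.005460


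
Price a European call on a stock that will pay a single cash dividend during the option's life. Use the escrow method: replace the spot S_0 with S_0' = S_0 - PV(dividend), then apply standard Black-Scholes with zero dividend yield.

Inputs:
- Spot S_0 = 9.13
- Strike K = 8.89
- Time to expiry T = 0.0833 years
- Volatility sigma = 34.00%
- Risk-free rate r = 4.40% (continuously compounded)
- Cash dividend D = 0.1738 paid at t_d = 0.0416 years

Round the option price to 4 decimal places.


Answer: Price = 0.4003

Derivation:
PV(D) = D * exp(-r * t_d) = 0.1738 * 0.99817127 = 0.17348217
S_0' = S_0 - PV(D) = 9.1300 - 0.17348217 = 8.95651783
d1 = (ln(S_0'/K) + (r + sigma^2/2)*T) / (sigma*sqrt(T)) = 0.16238073
d2 = d1 - sigma*sqrt(T) = 0.06425082
exp(-rT) = 0.99634151
N(d1) = 0.56449698; N(d2) = 0.52561474
C = S_0' * N(d1) - K * exp(-rT) * N(d2) = 8.95651783 * 0.56449698 - 8.8900 * 0.99634151 * 0.52561474 = 0.4003


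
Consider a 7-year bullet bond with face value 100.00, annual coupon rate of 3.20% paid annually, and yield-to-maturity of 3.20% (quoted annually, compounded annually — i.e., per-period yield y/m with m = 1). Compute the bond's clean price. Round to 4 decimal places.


Coupon per period c = face * coupon_rate / m = 3.200000
Periods per year m = 1; per-period yield y/m = 0.032000
Number of cashflows N = 7
Cashflows (t years, CF_t, discount factor 1/(1+y/m)^(m*t), PV):
  t = 1.0000: CF_t = 3.200000, DF = 0.968992, PV = 3.100775
  t = 2.0000: CF_t = 3.200000, DF = 0.938946, PV = 3.004627
  t = 3.0000: CF_t = 3.200000, DF = 0.909831, PV = 2.911460
  t = 4.0000: CF_t = 3.200000, DF = 0.881620, PV = 2.821183
  t = 5.0000: CF_t = 3.200000, DF = 0.854283, PV = 2.733704
  t = 6.0000: CF_t = 3.200000, DF = 0.827793, PV = 2.648938
  t = 7.0000: CF_t = 103.200000, DF = 0.802125, PV = 82.779313
Price P = sum_t PV_t = 100.000000

Answer: Price = 100.0000


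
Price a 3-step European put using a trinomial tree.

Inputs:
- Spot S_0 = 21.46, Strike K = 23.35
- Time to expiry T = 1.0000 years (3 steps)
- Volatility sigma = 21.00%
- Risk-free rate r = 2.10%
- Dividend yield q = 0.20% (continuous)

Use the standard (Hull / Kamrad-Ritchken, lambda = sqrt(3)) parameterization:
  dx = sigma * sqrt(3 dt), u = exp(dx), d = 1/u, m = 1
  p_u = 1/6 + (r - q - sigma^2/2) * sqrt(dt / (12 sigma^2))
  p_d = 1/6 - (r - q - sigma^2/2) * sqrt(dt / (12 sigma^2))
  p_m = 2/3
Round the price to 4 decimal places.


Answer: Price = V(0,0) = 2.7251

Derivation:
dt = T/N = 0.333333; dx = sigma*sqrt(3*dt) = 0.210000
u = exp(dx) = 1.233678; d = 1/u = 0.810584
p_u = 0.164246, p_m = 0.666667, p_d = 0.169087
Discount per step: exp(-r*dt) = 0.993024
Stock lattice S(k, j) with j the centered position index:
  k=0: S(0,+0) = 21.4600
  k=1: S(1,-1) = 17.3951; S(1,+0) = 21.4600; S(1,+1) = 26.4747
  k=2: S(2,-2) = 14.1002; S(2,-1) = 17.3951; S(2,+0) = 21.4600; S(2,+1) = 26.4747; S(2,+2) = 32.6613
  k=3: S(3,-3) = 11.4294; S(3,-2) = 14.1002; S(3,-1) = 17.3951; S(3,+0) = 21.4600; S(3,+1) = 26.4747; S(3,+2) = 32.6613; S(3,+3) = 40.2935
Terminal payoffs V(N, j) = max(K - S_T, 0):
  V(3,-3) = 11.920580; V(3,-2) = 9.249775; V(3,-1) = 5.954862; V(3,+0) = 1.890000; V(3,+1) = 0.000000; V(3,+2) = 0.000000; V(3,+3) = 0.000000
Backward induction: V(k, j) = exp(-r*dt) * [p_u * V(k+1, j+1) + p_m * V(k+1, j) + p_d * V(k+1, j-1)]
  V(2,-2) = exp(-r*dt) * [p_u*5.954862 + p_m*9.249775 + p_d*11.920580] = 9.096301
  V(2,-1) = exp(-r*dt) * [p_u*1.890000 + p_m*5.954862 + p_d*9.249775] = 5.803585
  V(2,+0) = exp(-r*dt) * [p_u*0.000000 + p_m*1.890000 + p_d*5.954862] = 2.251079
  V(2,+1) = exp(-r*dt) * [p_u*0.000000 + p_m*0.000000 + p_d*1.890000] = 0.317346
  V(2,+2) = exp(-r*dt) * [p_u*0.000000 + p_m*0.000000 + p_d*0.000000] = 0.000000
  V(1,-1) = exp(-r*dt) * [p_u*2.251079 + p_m*5.803585 + p_d*9.096301] = 5.736560
  V(1,+0) = exp(-r*dt) * [p_u*0.317346 + p_m*2.251079 + p_d*5.803585] = 2.516477
  V(1,+1) = exp(-r*dt) * [p_u*0.000000 + p_m*0.317346 + p_d*2.251079] = 0.588062
  V(0,+0) = exp(-r*dt) * [p_u*0.588062 + p_m*2.516477 + p_d*5.736560] = 2.725075


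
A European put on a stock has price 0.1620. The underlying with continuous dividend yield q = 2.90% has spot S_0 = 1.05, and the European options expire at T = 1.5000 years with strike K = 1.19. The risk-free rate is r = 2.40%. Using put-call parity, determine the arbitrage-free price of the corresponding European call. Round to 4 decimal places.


Put-call parity: C - P = S_0 * exp(-qT) - K * exp(-rT).
S_0 * exp(-qT) = 1.0500 * 0.95743255 = 1.00530418
K * exp(-rT) = 1.1900 * 0.96464029 = 1.14792195
C = P + S*exp(-qT) - K*exp(-rT)
C = 0.1620 + 1.00530418 - 1.14792195 = 0.0194

Answer: Call price = 0.0194


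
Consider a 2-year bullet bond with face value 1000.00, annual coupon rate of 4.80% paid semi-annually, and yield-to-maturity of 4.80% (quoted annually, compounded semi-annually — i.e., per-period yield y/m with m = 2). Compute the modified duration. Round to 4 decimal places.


Coupon per period c = face * coupon_rate / m = 24.000000
Periods per year m = 2; per-period yield y/m = 0.024000
Number of cashflows N = 4
Cashflows (t years, CF_t, discount factor 1/(1+y/m)^(m*t), PV):
  t = 0.5000: CF_t = 24.000000, DF = 0.976562, PV = 23.437500
  t = 1.0000: CF_t = 24.000000, DF = 0.953674, PV = 22.888184
  t = 1.5000: CF_t = 24.000000, DF = 0.931323, PV = 22.351742
  t = 2.0000: CF_t = 1024.000000, DF = 0.909495, PV = 931.322575
Price P = sum_t PV_t = 1000.000000
First compute Macaulay numerator sum_t t * PV_t:
  t * PV_t at t = 0.5000: 11.718750
  t * PV_t at t = 1.0000: 22.888184
  t * PV_t at t = 1.5000: 33.527613
  t * PV_t at t = 2.0000: 1862.645149
Macaulay duration D = 1930.779696 / 1000.000000 = 1.930780
Modified duration = D / (1 + y/m) = 1.930780 / (1 + 0.024000) = 1.885527

Answer: Modified duration = 1.8855


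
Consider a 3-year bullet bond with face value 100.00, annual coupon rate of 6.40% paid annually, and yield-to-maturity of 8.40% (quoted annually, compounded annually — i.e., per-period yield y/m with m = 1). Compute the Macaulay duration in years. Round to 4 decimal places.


Coupon per period c = face * coupon_rate / m = 6.400000
Periods per year m = 1; per-period yield y/m = 0.084000
Number of cashflows N = 3
Cashflows (t years, CF_t, discount factor 1/(1+y/m)^(m*t), PV):
  t = 1.0000: CF_t = 6.400000, DF = 0.922509, PV = 5.904059
  t = 2.0000: CF_t = 6.400000, DF = 0.851023, PV = 5.446549
  t = 3.0000: CF_t = 106.400000, DF = 0.785077, PV = 83.532173
Price P = sum_t PV_t = 94.882781
Macaulay numerator sum_t t * PV_t:
  t * PV_t at t = 1.0000: 5.904059
  t * PV_t at t = 2.0000: 10.893098
  t * PV_t at t = 3.0000: 250.596520
Macaulay duration D = (sum_t t * PV_t) / P = 267.393677 / 94.882781 = 2.818148

Answer: Macaulay duration = 2.8181 years
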